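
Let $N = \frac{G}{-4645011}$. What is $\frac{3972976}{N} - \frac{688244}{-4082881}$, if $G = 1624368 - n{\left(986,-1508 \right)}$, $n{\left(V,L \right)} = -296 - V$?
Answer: $- \frac{37673798307018861908}{3318667748825} \approx -1.1352 \cdot 10^{7}$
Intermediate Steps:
$G = 1625650$ ($G = 1624368 - \left(-296 - 986\right) = 1624368 - -1282 = 1624368 + 1282 = 1625650$)
$N = - \frac{1625650}{4645011}$ ($N = \frac{1625650}{-4645011} = 1625650 \left(- \frac{1}{4645011}\right) = - \frac{1625650}{4645011} \approx -0.34998$)
$\frac{3972976}{N} - \frac{688244}{-4082881} = \frac{3972976}{- \frac{1625650}{4645011}} - \frac{688244}{-4082881} = 3972976 \left(- \frac{4645011}{1625650}\right) - - \frac{688244}{4082881} = - \frac{9227258611368}{812825} + \frac{688244}{4082881} = - \frac{37673798307018861908}{3318667748825}$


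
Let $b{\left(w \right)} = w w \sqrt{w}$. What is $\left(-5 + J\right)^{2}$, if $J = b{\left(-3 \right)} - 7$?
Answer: $-99 - 216 i \sqrt{3} \approx -99.0 - 374.12 i$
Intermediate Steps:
$b{\left(w \right)} = w^{\frac{5}{2}}$ ($b{\left(w \right)} = w^{2} \sqrt{w} = w^{\frac{5}{2}}$)
$J = -7 + 9 i \sqrt{3}$ ($J = \left(-3\right)^{\frac{5}{2}} - 7 = 9 i \sqrt{3} - 7 = -7 + 9 i \sqrt{3} \approx -7.0 + 15.588 i$)
$\left(-5 + J\right)^{2} = \left(-5 - \left(7 - 9 i \sqrt{3}\right)\right)^{2} = \left(-12 + 9 i \sqrt{3}\right)^{2}$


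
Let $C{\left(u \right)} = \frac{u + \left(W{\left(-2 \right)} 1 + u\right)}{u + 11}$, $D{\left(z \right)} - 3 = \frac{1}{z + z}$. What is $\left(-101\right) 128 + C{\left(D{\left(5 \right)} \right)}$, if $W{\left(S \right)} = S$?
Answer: $- \frac{607602}{47} \approx -12928.0$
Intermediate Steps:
$D{\left(z \right)} = 3 + \frac{1}{2 z}$ ($D{\left(z \right)} = 3 + \frac{1}{z + z} = 3 + \frac{1}{2 z}$)
$C{\left(u \right)} = \frac{-2 + 2 u}{11 + u}$ ($C{\left(u \right)} = \frac{u + \left(\left(-2\right) 1 + u\right)}{u + 11} = \frac{u + \left(-2 + u\right)}{11 + u} = \frac{-2 + 2 u}{11 + u}$)
$\left(-101\right) 128 + C{\left(D{\left(5 \right)} \right)} = \left(-101\right) 128 + \frac{2 \left(-1 + \left(3 + \frac{1}{2 \cdot 5}\right)\right)}{11 + \left(3 + \frac{1}{2 \cdot 5}\right)} = -12928 + \frac{2 \left(-1 + \left(3 + \frac{1}{2} \cdot \frac{1}{5}\right)\right)}{11 + \left(3 + \frac{1}{2} \cdot \frac{1}{5}\right)} = -12928 + \frac{2 \left(-1 + \left(3 + \frac{1}{10}\right)\right)}{11 + \left(3 + \frac{1}{10}\right)} = -12928 + \frac{2 \left(-1 + \frac{31}{10}\right)}{11 + \frac{31}{10}} = -12928 + 2 \frac{1}{\frac{141}{10}} \cdot \frac{21}{10} = -12928 + 2 \cdot \frac{10}{141} \cdot \frac{21}{10} = -12928 + \frac{14}{47} = - \frac{607602}{47}$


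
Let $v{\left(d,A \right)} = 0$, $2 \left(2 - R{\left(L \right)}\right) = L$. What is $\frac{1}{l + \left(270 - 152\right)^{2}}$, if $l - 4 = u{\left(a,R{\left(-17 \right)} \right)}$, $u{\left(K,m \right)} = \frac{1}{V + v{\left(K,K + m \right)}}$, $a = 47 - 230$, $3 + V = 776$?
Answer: $\frac{773}{10766345} \approx 7.1798 \cdot 10^{-5}$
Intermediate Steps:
$V = 773$ ($V = -3 + 776 = 773$)
$R{\left(L \right)} = 2 - \frac{L}{2}$
$a = -183$ ($a = 47 - 230 = -183$)
$u{\left(K,m \right)} = \frac{1}{773}$ ($u{\left(K,m \right)} = \frac{1}{773 + 0} = \frac{1}{773}$)
$l = \frac{3093}{773}$ ($l = 4 + \frac{1}{773} = \frac{3093}{773} \approx 4.0013$)
$\frac{1}{l + \left(270 - 152\right)^{2}} = \frac{1}{\frac{3093}{773} + \left(270 - 152\right)^{2}} = \frac{1}{\frac{3093}{773} + 118^{2}} = \frac{1}{\frac{3093}{773} + 13924} = \frac{1}{\frac{10766345}{773}} = \frac{773}{10766345}$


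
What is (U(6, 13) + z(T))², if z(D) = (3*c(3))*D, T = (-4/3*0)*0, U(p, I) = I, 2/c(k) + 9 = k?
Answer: 169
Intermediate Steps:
c(k) = 2/(-9 + k)
T = 0 (T = (-4*⅓*0)*0 = -4/3*0*0 = 0*0 = 0)
z(D) = -D (z(D) = (3*(2/(-9 + 3)))*D = (3*(2/(-6)))*D = (3*(2*(-⅙)))*D = (3*(-⅓))*D = -D)
(U(6, 13) + z(T))² = (13 - 1*0)² = (13 + 0)² = 13² = 169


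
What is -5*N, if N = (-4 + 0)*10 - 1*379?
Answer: 2095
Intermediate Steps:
N = -419 (N = -4*10 - 379 = -40 - 379 = -419)
-5*N = -5*(-419) = 2095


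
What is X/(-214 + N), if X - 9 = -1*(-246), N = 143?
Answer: -255/71 ≈ -3.5915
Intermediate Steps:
X = 255 (X = 9 - 1*(-246) = 9 + 246 = 255)
X/(-214 + N) = 255/(-214 + 143) = 255/(-71) = -1/71*255 = -255/71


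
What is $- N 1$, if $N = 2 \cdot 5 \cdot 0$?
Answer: $0$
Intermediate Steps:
$N = 0$ ($N = 10 \cdot 0 = 0$)
$- N 1 = \left(-1\right) 0 \cdot 1 = 0 \cdot 1 = 0$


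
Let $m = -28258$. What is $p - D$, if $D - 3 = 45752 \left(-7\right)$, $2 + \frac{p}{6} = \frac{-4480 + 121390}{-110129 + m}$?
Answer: $\frac{14772532301}{46129} \approx 3.2024 \cdot 10^{5}$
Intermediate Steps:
$p = - \frac{787368}{46129}$ ($p = -12 + 6 \frac{-4480 + 121390}{-110129 - 28258} = -12 + 6 \frac{116910}{-138387} = -12 + 6 \cdot 116910 \left(- \frac{1}{138387}\right) = -12 + 6 \left(- \frac{38970}{46129}\right) = -12 - \frac{233820}{46129} = - \frac{787368}{46129} \approx -17.069$)
$D = -320261$ ($D = 3 + 45752 \left(-7\right) = 3 - 320264 = -320261$)
$p - D = - \frac{787368}{46129} - -320261 = - \frac{787368}{46129} + 320261 = \frac{14772532301}{46129}$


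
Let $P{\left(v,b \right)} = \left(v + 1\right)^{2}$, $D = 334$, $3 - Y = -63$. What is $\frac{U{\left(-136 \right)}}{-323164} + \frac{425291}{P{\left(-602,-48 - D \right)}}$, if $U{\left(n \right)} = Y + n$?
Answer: $\frac{68732012397}{58363579982} \approx 1.1777$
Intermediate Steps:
$Y = 66$ ($Y = 3 - -63 = 3 + 63 = 66$)
$P{\left(v,b \right)} = \left(1 + v\right)^{2}$
$U{\left(n \right)} = 66 + n$
$\frac{U{\left(-136 \right)}}{-323164} + \frac{425291}{P{\left(-602,-48 - D \right)}} = \frac{66 - 136}{-323164} + \frac{425291}{\left(1 - 602\right)^{2}} = \left(-70\right) \left(- \frac{1}{323164}\right) + \frac{425291}{\left(-601\right)^{2}} = \frac{35}{161582} + \frac{425291}{361201} = \frac{68732012397}{58363579982}$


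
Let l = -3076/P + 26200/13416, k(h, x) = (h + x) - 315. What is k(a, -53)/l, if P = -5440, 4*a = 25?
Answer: -825050460/5743613 ≈ -143.65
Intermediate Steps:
a = 25/4 (a = (¼)*25 = 25/4 ≈ 6.2500)
k(h, x) = -315 + h + x
l = 5743613/2280720 (l = -3076/(-5440) + 26200/13416 = -3076*(-1/5440) + 26200*(1/13416) = 769/1360 + 3275/1677 = 5743613/2280720 ≈ 2.5183)
k(a, -53)/l = (-315 + 25/4 - 53)/(5743613/2280720) = -1447/4*2280720/5743613 = -825050460/5743613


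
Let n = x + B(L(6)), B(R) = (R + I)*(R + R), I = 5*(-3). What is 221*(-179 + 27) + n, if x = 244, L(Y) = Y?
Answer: -33456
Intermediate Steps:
I = -15
B(R) = 2*R*(-15 + R) (B(R) = (R - 15)*(R + R) = (-15 + R)*(2*R) = 2*R*(-15 + R))
n = 136 (n = 244 + 2*6*(-15 + 6) = 244 + 2*6*(-9) = 244 - 108 = 136)
221*(-179 + 27) + n = 221*(-179 + 27) + 136 = 221*(-152) + 136 = -33592 + 136 = -33456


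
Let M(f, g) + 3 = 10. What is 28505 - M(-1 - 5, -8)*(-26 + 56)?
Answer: 28295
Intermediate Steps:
M(f, g) = 7 (M(f, g) = -3 + 10 = 7)
28505 - M(-1 - 5, -8)*(-26 + 56) = 28505 - 7*(-26 + 56) = 28505 - 7*30 = 28505 - 1*210 = 28505 - 210 = 28295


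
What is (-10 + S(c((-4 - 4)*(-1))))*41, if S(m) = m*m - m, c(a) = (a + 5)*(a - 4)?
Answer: 108322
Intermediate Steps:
c(a) = (-4 + a)*(5 + a) (c(a) = (5 + a)*(-4 + a) = (-4 + a)*(5 + a))
S(m) = m**2 - m
(-10 + S(c((-4 - 4)*(-1))))*41 = (-10 + (-20 + (-4 - 4)*(-1) + ((-4 - 4)*(-1))**2)*(-1 + (-20 + (-4 - 4)*(-1) + ((-4 - 4)*(-1))**2)))*41 = (-10 + (-20 - 8*(-1) + (-8*(-1))**2)*(-1 + (-20 - 8*(-1) + (-8*(-1))**2)))*41 = (-10 + (-20 + 8 + 8**2)*(-1 + (-20 + 8 + 8**2)))*41 = (-10 + (-20 + 8 + 64)*(-1 + (-20 + 8 + 64)))*41 = (-10 + 52*(-1 + 52))*41 = (-10 + 52*51)*41 = (-10 + 2652)*41 = 2642*41 = 108322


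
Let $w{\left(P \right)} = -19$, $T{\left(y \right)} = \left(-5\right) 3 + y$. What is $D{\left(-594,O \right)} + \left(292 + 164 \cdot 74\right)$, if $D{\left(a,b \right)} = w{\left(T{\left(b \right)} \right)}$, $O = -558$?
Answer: $12409$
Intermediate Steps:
$T{\left(y \right)} = -15 + y$
$D{\left(a,b \right)} = -19$
$D{\left(-594,O \right)} + \left(292 + 164 \cdot 74\right) = -19 + \left(292 + 164 \cdot 74\right) = -19 + \left(292 + 12136\right) = -19 + 12428 = 12409$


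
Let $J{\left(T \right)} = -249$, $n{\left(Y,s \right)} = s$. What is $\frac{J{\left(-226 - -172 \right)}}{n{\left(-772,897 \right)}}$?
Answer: $- \frac{83}{299} \approx -0.27759$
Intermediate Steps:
$\frac{J{\left(-226 - -172 \right)}}{n{\left(-772,897 \right)}} = - \frac{249}{897} = \left(-249\right) \frac{1}{897} = - \frac{83}{299}$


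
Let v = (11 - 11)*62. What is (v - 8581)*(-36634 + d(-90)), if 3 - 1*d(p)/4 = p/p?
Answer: 314287706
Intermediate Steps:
d(p) = 8 (d(p) = 12 - 4*p/p = 12 - 4*1 = 12 - 4 = 8)
v = 0 (v = 0*62 = 0)
(v - 8581)*(-36634 + d(-90)) = (0 - 8581)*(-36634 + 8) = -8581*(-36626) = 314287706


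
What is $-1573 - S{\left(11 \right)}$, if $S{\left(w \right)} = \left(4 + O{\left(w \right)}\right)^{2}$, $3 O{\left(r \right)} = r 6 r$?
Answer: $-62089$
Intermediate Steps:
$O{\left(r \right)} = 2 r^{2}$ ($O{\left(r \right)} = \frac{r 6 r}{3} = \frac{6 r r}{3} = \frac{6 r^{2}}{3} = 2 r^{2}$)
$S{\left(w \right)} = \left(4 + 2 w^{2}\right)^{2}$
$-1573 - S{\left(11 \right)} = -1573 - 4 \left(2 + 11^{2}\right)^{2} = -1573 - 4 \left(2 + 121\right)^{2} = -1573 - 4 \cdot 123^{2} = -1573 - 4 \cdot 15129 = -1573 - 60516 = -62089$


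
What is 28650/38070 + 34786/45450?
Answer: 4863788/3204225 ≈ 1.5179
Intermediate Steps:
28650/38070 + 34786/45450 = 28650*(1/38070) + 34786*(1/45450) = 955/1269 + 17393/22725 = 4863788/3204225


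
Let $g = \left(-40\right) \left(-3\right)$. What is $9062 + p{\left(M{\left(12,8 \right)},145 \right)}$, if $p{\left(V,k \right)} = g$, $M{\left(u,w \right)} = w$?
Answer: $9182$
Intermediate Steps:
$g = 120$
$p{\left(V,k \right)} = 120$
$9062 + p{\left(M{\left(12,8 \right)},145 \right)} = 9062 + 120 = 9182$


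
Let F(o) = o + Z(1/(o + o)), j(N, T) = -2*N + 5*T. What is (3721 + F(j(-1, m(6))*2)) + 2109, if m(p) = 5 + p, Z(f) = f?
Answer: 1355233/228 ≈ 5944.0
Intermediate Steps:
F(o) = o + 1/(2*o) (F(o) = o + 1/(o + o) = o + 1/(2*o))
(3721 + F(j(-1, m(6))*2)) + 2109 = (3721 + ((-2*(-1) + 5*(5 + 6))*2 + 1/(2*(((-2*(-1) + 5*(5 + 6))*2))))) + 2109 = (3721 + ((2 + 5*11)*2 + 1/(2*(((2 + 5*11)*2))))) + 2109 = (3721 + ((2 + 55)*2 + 1/(2*(((2 + 55)*2))))) + 2109 = (3721 + (57*2 + 1/(2*((57*2))))) + 2109 = (3721 + (114 + (½)/114)) + 2109 = (3721 + (114 + (½)*(1/114))) + 2109 = (3721 + (114 + 1/228)) + 2109 = (3721 + 25993/228) + 2109 = 874381/228 + 2109 = 1355233/228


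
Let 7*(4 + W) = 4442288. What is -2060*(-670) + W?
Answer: 14103660/7 ≈ 2.0148e+6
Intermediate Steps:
W = 4442260/7 (W = -4 + (1/7)*4442288 = -4 + 4442288/7 = 4442260/7 ≈ 6.3461e+5)
-2060*(-670) + W = -2060*(-670) + 4442260/7 = 1380200 + 4442260/7 = 14103660/7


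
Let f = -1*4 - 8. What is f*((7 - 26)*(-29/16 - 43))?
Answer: -40869/4 ≈ -10217.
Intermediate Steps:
f = -12 (f = -4 - 8 = -12)
f*((7 - 26)*(-29/16 - 43)) = -12*(7 - 26)*(-29/16 - 43) = -(-228)*(-29*1/16 - 43) = -(-228)*(-29/16 - 43) = -(-228)*(-717)/16 = -12*13623/16 = -40869/4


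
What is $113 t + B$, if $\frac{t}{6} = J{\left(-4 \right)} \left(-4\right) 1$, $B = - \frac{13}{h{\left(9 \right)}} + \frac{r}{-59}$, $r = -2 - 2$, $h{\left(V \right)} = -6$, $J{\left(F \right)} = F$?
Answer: $\frac{3840983}{354} \approx 10850.0$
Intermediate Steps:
$r = -4$ ($r = -2 - 2 = -4$)
$B = \frac{791}{354}$ ($B = - \frac{13}{-6} - \frac{4}{-59} = \left(-13\right) \left(- \frac{1}{6}\right) - - \frac{4}{59} = \frac{13}{6} + \frac{4}{59} = \frac{791}{354} \approx 2.2345$)
$t = 96$ ($t = 6 \left(-4\right) \left(-4\right) 1 = 6 \cdot 16 \cdot 1 = 6 \cdot 16 = 96$)
$113 t + B = 113 \cdot 96 + \frac{791}{354} = 10848 + \frac{791}{354} = \frac{3840983}{354}$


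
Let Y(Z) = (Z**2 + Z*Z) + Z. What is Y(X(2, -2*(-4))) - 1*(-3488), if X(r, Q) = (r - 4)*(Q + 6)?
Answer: 5028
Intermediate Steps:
X(r, Q) = (-4 + r)*(6 + Q)
Y(Z) = Z + 2*Z**2 (Y(Z) = (Z**2 + Z**2) + Z = 2*Z**2 + Z = Z + 2*Z**2)
Y(X(2, -2*(-4))) - 1*(-3488) = (-24 - (-8)*(-4) + 6*2 - 2*(-4)*2)*(1 + 2*(-24 - (-8)*(-4) + 6*2 - 2*(-4)*2)) - 1*(-3488) = (-24 - 4*8 + 12 + 8*2)*(1 + 2*(-24 - 4*8 + 12 + 8*2)) + 3488 = (-24 - 32 + 12 + 16)*(1 + 2*(-24 - 32 + 12 + 16)) + 3488 = -28*(1 + 2*(-28)) + 3488 = -28*(1 - 56) + 3488 = -28*(-55) + 3488 = 1540 + 3488 = 5028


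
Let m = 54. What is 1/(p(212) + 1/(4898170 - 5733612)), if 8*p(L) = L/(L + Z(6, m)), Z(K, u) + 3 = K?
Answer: 89810015/11069499 ≈ 8.1133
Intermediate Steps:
Z(K, u) = -3 + K
p(L) = L/(8*(3 + L)) (p(L) = (L/(L + (-3 + 6)))/8 = (L/(L + 3))/8 = (L/(3 + L))/8 = L/(8*(3 + L)))
1/(p(212) + 1/(4898170 - 5733612)) = 1/((1/8)*212/(3 + 212) + 1/(4898170 - 5733612)) = 1/((1/8)*212/215 + 1/(-835442)) = 1/((1/8)*212*(1/215) - 1/835442) = 1/(53/430 - 1/835442) = 1/(11069499/89810015) = 89810015/11069499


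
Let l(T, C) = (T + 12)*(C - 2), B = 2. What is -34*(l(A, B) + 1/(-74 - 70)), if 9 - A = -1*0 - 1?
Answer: 17/72 ≈ 0.23611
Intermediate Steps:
A = 10 (A = 9 - (-1*0 - 1) = 9 - (0 - 1) = 9 - 1*(-1) = 9 + 1 = 10)
l(T, C) = (-2 + C)*(12 + T) (l(T, C) = (12 + T)*(-2 + C) = (-2 + C)*(12 + T))
-34*(l(A, B) + 1/(-74 - 70)) = -34*((-24 - 2*10 + 12*2 + 2*10) + 1/(-74 - 70)) = -34*((-24 - 20 + 24 + 20) + 1/(-144)) = -34*(0 - 1/144) = -34*(-1/144) = 17/72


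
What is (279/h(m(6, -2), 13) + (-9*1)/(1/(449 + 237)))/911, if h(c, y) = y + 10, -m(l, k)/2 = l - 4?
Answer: -141723/20953 ≈ -6.7639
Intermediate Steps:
m(l, k) = 8 - 2*l (m(l, k) = -2*(l - 4) = -2*(-4 + l) = 8 - 2*l)
h(c, y) = 10 + y
(279/h(m(6, -2), 13) + (-9*1)/(1/(449 + 237)))/911 = (279/(10 + 13) + (-9*1)/(1/(449 + 237)))/911 = (279/23 - 9/(1/686))*(1/911) = (279*(1/23) - 9/1/686)*(1/911) = (279/23 - 9*686)*(1/911) = (279/23 - 6174)*(1/911) = -141723/23*1/911 = -141723/20953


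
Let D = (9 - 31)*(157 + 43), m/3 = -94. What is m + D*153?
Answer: -673482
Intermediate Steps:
m = -282 (m = 3*(-94) = -282)
D = -4400 (D = -22*200 = -4400)
m + D*153 = -282 - 4400*153 = -282 - 673200 = -673482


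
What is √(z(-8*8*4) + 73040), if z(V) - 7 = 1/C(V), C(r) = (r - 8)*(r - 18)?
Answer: √23888637552153/18084 ≈ 270.27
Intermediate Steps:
C(r) = (-18 + r)*(-8 + r) (C(r) = (-8 + r)*(-18 + r) = (-18 + r)*(-8 + r))
z(V) = 7 + 1/(144 + V² - 26*V)
√(z(-8*8*4) + 73040) = √((1009 - 182*(-8*8)*4 + 7*(-8*8*4)²)/(144 + (-8*8*4)² - 26*(-8*8)*4) + 73040) = √((1009 - (-11648)*4 + 7*(-64*4)²)/(144 + (-64*4)² - (-1664)*4) + 73040) = √((1009 - 182*(-256) + 7*(-256)²)/(144 + (-256)² - 26*(-256)) + 73040) = √((1009 + 46592 + 7*65536)/(144 + 65536 + 6656) + 73040) = √((1009 + 46592 + 458752)/72336 + 73040) = √((1/72336)*506353 + 73040) = √(506353/72336 + 73040) = √(5283927793/72336) = √23888637552153/18084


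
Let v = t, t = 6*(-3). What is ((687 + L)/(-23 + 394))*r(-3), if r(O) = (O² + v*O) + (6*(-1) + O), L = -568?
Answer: 918/53 ≈ 17.321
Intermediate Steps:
t = -18
v = -18
r(O) = -6 + O² - 17*O (r(O) = (O² - 18*O) + (6*(-1) + O) = (O² - 18*O) + (-6 + O) = -6 + O² - 17*O)
((687 + L)/(-23 + 394))*r(-3) = ((687 - 568)/(-23 + 394))*(-6 + (-3)² - 17*(-3)) = (119/371)*(-6 + 9 + 51) = (119*(1/371))*54 = (17/53)*54 = 918/53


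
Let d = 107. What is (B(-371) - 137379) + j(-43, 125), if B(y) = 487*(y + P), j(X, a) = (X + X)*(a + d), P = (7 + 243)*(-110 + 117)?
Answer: 514242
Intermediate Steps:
P = 1750 (P = 250*7 = 1750)
j(X, a) = 2*X*(107 + a) (j(X, a) = (X + X)*(a + 107) = (2*X)*(107 + a) = 2*X*(107 + a))
B(y) = 852250 + 487*y (B(y) = 487*(y + 1750) = 487*(1750 + y) = 852250 + 487*y)
(B(-371) - 137379) + j(-43, 125) = ((852250 + 487*(-371)) - 137379) + 2*(-43)*(107 + 125) = ((852250 - 180677) - 137379) + 2*(-43)*232 = (671573 - 137379) - 19952 = 534194 - 19952 = 514242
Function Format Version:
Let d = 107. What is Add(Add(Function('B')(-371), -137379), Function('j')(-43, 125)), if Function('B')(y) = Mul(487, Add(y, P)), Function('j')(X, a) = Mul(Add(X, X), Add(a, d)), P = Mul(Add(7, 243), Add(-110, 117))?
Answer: 514242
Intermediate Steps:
P = 1750 (P = Mul(250, 7) = 1750)
Function('j')(X, a) = Mul(2, X, Add(107, a)) (Function('j')(X, a) = Mul(Add(X, X), Add(a, 107)) = Mul(Mul(2, X), Add(107, a)) = Mul(2, X, Add(107, a)))
Function('B')(y) = Add(852250, Mul(487, y)) (Function('B')(y) = Mul(487, Add(y, 1750)) = Mul(487, Add(1750, y)) = Add(852250, Mul(487, y)))
Add(Add(Function('B')(-371), -137379), Function('j')(-43, 125)) = Add(Add(Add(852250, Mul(487, -371)), -137379), Mul(2, -43, Add(107, 125))) = Add(Add(Add(852250, -180677), -137379), Mul(2, -43, 232)) = Add(Add(671573, -137379), -19952) = Add(534194, -19952) = 514242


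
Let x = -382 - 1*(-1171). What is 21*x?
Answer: 16569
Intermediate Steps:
x = 789 (x = -382 + 1171 = 789)
21*x = 21*789 = 16569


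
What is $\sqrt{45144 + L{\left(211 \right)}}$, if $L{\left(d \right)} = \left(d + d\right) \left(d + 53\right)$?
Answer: $2 \sqrt{39138} \approx 395.67$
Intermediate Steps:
$L{\left(d \right)} = 2 d \left(53 + d\right)$
$\sqrt{45144 + L{\left(211 \right)}} = \sqrt{45144 + 2 \cdot 211 \left(53 + 211\right)} = \sqrt{45144 + 2 \cdot 211 \cdot 264} = \sqrt{45144 + 111408} = \sqrt{156552} = 2 \sqrt{39138}$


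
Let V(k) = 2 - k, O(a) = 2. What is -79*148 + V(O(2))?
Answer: -11692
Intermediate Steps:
-79*148 + V(O(2)) = -79*148 + (2 - 1*2) = -11692 + (2 - 2) = -11692 + 0 = -11692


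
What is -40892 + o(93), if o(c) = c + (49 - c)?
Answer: -40843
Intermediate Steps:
o(c) = 49
-40892 + o(93) = -40892 + 49 = -40843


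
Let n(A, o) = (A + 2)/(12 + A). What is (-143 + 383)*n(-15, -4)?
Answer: 1040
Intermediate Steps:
n(A, o) = (2 + A)/(12 + A)
(-143 + 383)*n(-15, -4) = (-143 + 383)*((2 - 15)/(12 - 15)) = 240*(-13/(-3)) = 240*(-⅓*(-13)) = 240*(13/3) = 1040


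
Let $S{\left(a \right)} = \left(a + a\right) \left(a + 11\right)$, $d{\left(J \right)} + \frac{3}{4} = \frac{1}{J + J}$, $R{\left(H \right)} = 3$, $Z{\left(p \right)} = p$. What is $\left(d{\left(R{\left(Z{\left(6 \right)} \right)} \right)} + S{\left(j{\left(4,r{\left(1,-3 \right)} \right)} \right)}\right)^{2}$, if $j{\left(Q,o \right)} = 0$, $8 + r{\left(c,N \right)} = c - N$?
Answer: $\frac{49}{144} \approx 0.34028$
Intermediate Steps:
$r{\left(c,N \right)} = -8 + c - N$ ($r{\left(c,N \right)} = -8 - \left(N - c\right) = -8 + c - N$)
$d{\left(J \right)} = - \frac{3}{4} + \frac{1}{2 J}$ ($d{\left(J \right)} = - \frac{3}{4} + \frac{1}{J + J} = - \frac{3}{4} + \frac{1}{2 J}$)
$S{\left(a \right)} = 2 a \left(11 + a\right)$
$\left(d{\left(R{\left(Z{\left(6 \right)} \right)} \right)} + S{\left(j{\left(4,r{\left(1,-3 \right)} \right)} \right)}\right)^{2} = \left(\frac{2 - 9}{4 \cdot 3} + 2 \cdot 0 \left(11 + 0\right)\right)^{2} = \left(\frac{1}{4} \cdot \frac{1}{3} \left(2 - 9\right) + 2 \cdot 0 \cdot 11\right)^{2} = \left(\frac{1}{4} \cdot \frac{1}{3} \left(-7\right) + 0\right)^{2} = \left(- \frac{7}{12} + 0\right)^{2} = \left(- \frac{7}{12}\right)^{2} = \frac{49}{144}$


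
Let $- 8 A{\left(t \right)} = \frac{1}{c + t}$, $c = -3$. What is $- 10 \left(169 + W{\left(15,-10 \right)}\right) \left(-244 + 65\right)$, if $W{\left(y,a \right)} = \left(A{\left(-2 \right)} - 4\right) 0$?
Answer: $302510$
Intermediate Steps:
$A{\left(t \right)} = - \frac{1}{8 \left(-3 + t\right)}$
$W{\left(y,a \right)} = 0$ ($W{\left(y,a \right)} = \left(- \frac{1}{-24 + 8 \left(-2\right)} - 4\right) 0 = \left(- \frac{1}{-24 - 16} - 4\right) 0 = \left(- \frac{1}{-40} - 4\right) 0 = \left(\left(-1\right) \left(- \frac{1}{40}\right) - 4\right) 0 = \left(\frac{1}{40} - 4\right) 0 = \left(- \frac{159}{40}\right) 0 = 0$)
$- 10 \left(169 + W{\left(15,-10 \right)}\right) \left(-244 + 65\right) = - 10 \left(169 + 0\right) \left(-244 + 65\right) = - 10 \cdot 169 \left(-179\right) = \left(-10\right) \left(-30251\right) = 302510$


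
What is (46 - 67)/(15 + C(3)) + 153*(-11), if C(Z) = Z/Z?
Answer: -26949/16 ≈ -1684.3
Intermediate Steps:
C(Z) = 1
(46 - 67)/(15 + C(3)) + 153*(-11) = (46 - 67)/(15 + 1) + 153*(-11) = -21/16 - 1683 = -26949/16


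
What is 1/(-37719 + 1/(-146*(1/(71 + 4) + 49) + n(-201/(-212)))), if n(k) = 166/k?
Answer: -11692944/441046156411 ≈ -2.6512e-5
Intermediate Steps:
1/(-37719 + 1/(-146*(1/(71 + 4) + 49) + n(-201/(-212)))) = 1/(-37719 + 1/(-146*(1/(71 + 4) + 49) + 166/((-201/(-212))))) = 1/(-37719 + 1/(-146*(1/75 + 49) + 166/((-201*(-1/212))))) = 1/(-37719 + 1/(-146*(1/75 + 49) + 166/(201/212))) = 1/(-37719 + 1/(-146*3676/75 + 166*(212/201))) = 1/(-37719 + 1/(-536696/75 + 35192/201)) = 1/(-37719 + 1/(-11692944/1675)) = 1/(-37719 - 1675/11692944) = 1/(-441046156411/11692944) = -11692944/441046156411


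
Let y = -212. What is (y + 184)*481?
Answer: -13468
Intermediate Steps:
(y + 184)*481 = (-212 + 184)*481 = -28*481 = -13468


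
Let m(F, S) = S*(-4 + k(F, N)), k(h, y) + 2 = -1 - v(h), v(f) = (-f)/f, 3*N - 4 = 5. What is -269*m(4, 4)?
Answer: 6456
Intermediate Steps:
N = 3 (N = 4/3 + (⅓)*5 = 4/3 + 5/3 = 3)
v(f) = -1
k(h, y) = -2 (k(h, y) = -2 + (-1 - 1*(-1)) = -2 + (-1 + 1) = -2 + 0 = -2)
m(F, S) = -6*S (m(F, S) = S*(-4 - 2) = S*(-6) = -6*S)
-269*m(4, 4) = -(-1614)*4 = -269*(-24) = 6456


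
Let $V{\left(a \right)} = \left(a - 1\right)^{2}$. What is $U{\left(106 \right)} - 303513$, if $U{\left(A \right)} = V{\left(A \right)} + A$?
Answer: $-292382$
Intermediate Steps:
$V{\left(a \right)} = \left(-1 + a\right)^{2}$
$U{\left(A \right)} = A + \left(-1 + A\right)^{2}$ ($U{\left(A \right)} = \left(-1 + A\right)^{2} + A = A + \left(-1 + A\right)^{2}$)
$U{\left(106 \right)} - 303513 = \left(106 + \left(-1 + 106\right)^{2}\right) - 303513 = \left(106 + 105^{2}\right) - 303513 = \left(106 + 11025\right) - 303513 = 11131 - 303513 = -292382$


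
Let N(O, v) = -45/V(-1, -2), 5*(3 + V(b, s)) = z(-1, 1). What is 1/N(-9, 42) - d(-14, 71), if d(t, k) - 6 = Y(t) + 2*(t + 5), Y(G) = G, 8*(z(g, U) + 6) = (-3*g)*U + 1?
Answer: 11741/450 ≈ 26.091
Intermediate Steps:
z(g, U) = -47/8 - 3*U*g/8 (z(g, U) = -6 + ((-3*g)*U + 1)/8 = -6 + (-3*U*g + 1)/8 = -6 + (1 - 3*U*g)/8 = -6 + (⅛ - 3*U*g/8) = -47/8 - 3*U*g/8)
V(b, s) = -41/10 (V(b, s) = -3 + (-47/8 - 3/8*1*(-1))/5 = -3 + (-47/8 + 3/8)/5 = -3 + (⅕)*(-11/2) = -3 - 11/10 = -41/10)
N(O, v) = 450/41 (N(O, v) = -45/(-41/10) = -45*(-10/41) = 450/41)
d(t, k) = 16 + 3*t (d(t, k) = 6 + (t + 2*(t + 5)) = 6 + (t + 2*(5 + t)) = 6 + (t + (10 + 2*t)) = 6 + (10 + 3*t) = 16 + 3*t)
1/N(-9, 42) - d(-14, 71) = 1/(450/41) - (16 + 3*(-14)) = 41/450 - (16 - 42) = 41/450 - 1*(-26) = 41/450 + 26 = 11741/450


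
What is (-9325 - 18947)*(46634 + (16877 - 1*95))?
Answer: -1792897152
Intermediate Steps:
(-9325 - 18947)*(46634 + (16877 - 1*95)) = -28272*(46634 + (16877 - 95)) = -28272*(46634 + 16782) = -28272*63416 = -1792897152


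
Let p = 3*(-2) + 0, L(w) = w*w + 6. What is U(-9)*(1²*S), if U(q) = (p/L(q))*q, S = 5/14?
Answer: 45/203 ≈ 0.22167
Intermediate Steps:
S = 5/14 (S = 5*(1/14) = 5/14 ≈ 0.35714)
L(w) = 6 + w² (L(w) = w² + 6 = 6 + w²)
p = -6 (p = -6 + 0 = -6)
U(q) = -6*q/(6 + q²) (U(q) = (-6/(6 + q²))*q = -6*q/(6 + q²))
U(-9)*(1²*S) = (-6*(-9)/(6 + (-9)²))*(1²*(5/14)) = (-6*(-9)/(6 + 81))*(1*(5/14)) = -6*(-9)/87*(5/14) = -6*(-9)*1/87*(5/14) = (18/29)*(5/14) = 45/203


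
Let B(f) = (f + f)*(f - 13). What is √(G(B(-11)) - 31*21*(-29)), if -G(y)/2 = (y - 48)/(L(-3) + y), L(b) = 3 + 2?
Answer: √5362804551/533 ≈ 137.39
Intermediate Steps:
B(f) = 2*f*(-13 + f) (B(f) = (2*f)*(-13 + f) = 2*f*(-13 + f))
L(b) = 5
G(y) = -2*(-48 + y)/(5 + y) (G(y) = -2*(y - 48)/(5 + y) = -2*(-48 + y)/(5 + y))
√(G(B(-11)) - 31*21*(-29)) = √(2*(48 - 2*(-11)*(-13 - 11))/(5 + 2*(-11)*(-13 - 11)) - 31*21*(-29)) = √(2*(48 - 2*(-11)*(-24))/(5 + 2*(-11)*(-24)) - 651*(-29)) = √(2*(48 - 1*528)/(5 + 528) + 18879) = √(2*(48 - 528)/533 + 18879) = √(2*(1/533)*(-480) + 18879) = √(-960/533 + 18879) = √(10061547/533) = √5362804551/533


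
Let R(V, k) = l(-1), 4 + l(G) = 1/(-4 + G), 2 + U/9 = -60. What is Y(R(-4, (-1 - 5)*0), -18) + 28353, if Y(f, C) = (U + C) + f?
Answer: 138864/5 ≈ 27773.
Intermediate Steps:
U = -558 (U = -18 + 9*(-60) = -18 - 540 = -558)
l(G) = -4 + 1/(-4 + G)
R(V, k) = -21/5 (R(V, k) = (17 - 4*(-1))/(-4 - 1) = (17 + 4)/(-5) = -⅕*21 = -21/5)
Y(f, C) = -558 + C + f (Y(f, C) = (-558 + C) + f = -558 + C + f)
Y(R(-4, (-1 - 5)*0), -18) + 28353 = (-558 - 18 - 21/5) + 28353 = -2901/5 + 28353 = 138864/5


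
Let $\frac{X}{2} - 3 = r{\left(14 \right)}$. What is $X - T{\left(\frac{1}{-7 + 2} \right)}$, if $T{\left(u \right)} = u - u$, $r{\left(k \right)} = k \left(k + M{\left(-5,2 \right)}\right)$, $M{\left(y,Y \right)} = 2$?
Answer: $454$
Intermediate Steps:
$r{\left(k \right)} = k \left(2 + k\right)$ ($r{\left(k \right)} = k \left(k + 2\right) = k \left(2 + k\right)$)
$T{\left(u \right)} = 0$
$X = 454$ ($X = 6 + 2 \cdot 14 \left(2 + 14\right) = 6 + 2 \cdot 14 \cdot 16 = 6 + 2 \cdot 224 = 6 + 448 = 454$)
$X - T{\left(\frac{1}{-7 + 2} \right)} = 454 - 0 = 454 + 0 = 454$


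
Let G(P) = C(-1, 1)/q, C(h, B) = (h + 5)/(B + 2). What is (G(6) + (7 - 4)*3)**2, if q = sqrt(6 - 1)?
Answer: 3661/45 + 24*sqrt(5)/5 ≈ 92.089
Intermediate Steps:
q = sqrt(5) ≈ 2.2361
C(h, B) = (5 + h)/(2 + B)
G(P) = 4*sqrt(5)/15 (G(P) = ((5 - 1)/(2 + 1))/(sqrt(5)) = (4/3)*(sqrt(5)/5) = ((1/3)*4)*(sqrt(5)/5) = 4*(sqrt(5)/5)/3 = 4*sqrt(5)/15)
(G(6) + (7 - 4)*3)**2 = (4*sqrt(5)/15 + (7 - 4)*3)**2 = (4*sqrt(5)/15 + 3*3)**2 = (4*sqrt(5)/15 + 9)**2 = (9 + 4*sqrt(5)/15)**2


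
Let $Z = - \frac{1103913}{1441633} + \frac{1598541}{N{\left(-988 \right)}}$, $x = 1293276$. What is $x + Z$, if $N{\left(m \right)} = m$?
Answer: $\frac{1839750607268007}{1424333404} \approx 1.2917 \cdot 10^{6}$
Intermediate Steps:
$Z = - \frac{2305600123497}{1424333404}$ ($Z = - \frac{1103913}{1441633} + \frac{1598541}{-988} = \left(-1103913\right) \frac{1}{1441633} + 1598541 \left(- \frac{1}{988}\right) = - \frac{1103913}{1441633} - \frac{1598541}{988} = - \frac{2305600123497}{1424333404} \approx -1618.7$)
$x + Z = 1293276 - \frac{2305600123497}{1424333404} = \frac{1839750607268007}{1424333404}$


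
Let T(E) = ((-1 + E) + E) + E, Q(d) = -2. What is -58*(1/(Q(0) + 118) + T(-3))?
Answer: 1159/2 ≈ 579.50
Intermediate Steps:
T(E) = -1 + 3*E (T(E) = (-1 + 2*E) + E = -1 + 3*E)
-58*(1/(Q(0) + 118) + T(-3)) = -58*(1/(-2 + 118) + (-1 + 3*(-3))) = -58*(1/116 + (-1 - 9)) = -58*(1/116 - 10) = -58*(-1159/116) = 1159/2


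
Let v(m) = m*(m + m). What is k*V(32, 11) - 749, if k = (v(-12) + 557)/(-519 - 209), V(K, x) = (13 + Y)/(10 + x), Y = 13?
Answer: -441257/588 ≈ -750.44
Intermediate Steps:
v(m) = 2*m² (v(m) = m*(2*m) = 2*m²)
V(K, x) = 26/(10 + x) (V(K, x) = (13 + 13)/(10 + x) = 26/(10 + x))
k = -65/56 (k = (2*(-12)² + 557)/(-519 - 209) = (2*144 + 557)/(-728) = (288 + 557)*(-1/728) = 845*(-1/728) = -65/56 ≈ -1.1607)
k*V(32, 11) - 749 = -845/(28*(10 + 11)) - 749 = -845/(28*21) - 749 = -65/56*26/21 - 749 = -845/588 - 749 = -441257/588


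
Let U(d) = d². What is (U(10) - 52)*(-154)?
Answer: -7392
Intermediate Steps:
(U(10) - 52)*(-154) = (10² - 52)*(-154) = (100 - 52)*(-154) = 48*(-154) = -7392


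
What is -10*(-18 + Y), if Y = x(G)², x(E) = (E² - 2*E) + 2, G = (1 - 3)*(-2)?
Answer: -820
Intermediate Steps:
G = 4 (G = -2*(-2) = 4)
x(E) = 2 + E² - 2*E
Y = 100 (Y = (2 + 4² - 2*4)² = (2 + 16 - 8)² = 10² = 100)
-10*(-18 + Y) = -10*(-18 + 100) = -10*82 = -820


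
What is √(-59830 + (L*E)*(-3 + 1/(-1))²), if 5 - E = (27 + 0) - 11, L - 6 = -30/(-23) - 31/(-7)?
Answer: I*√1604380134/161 ≈ 248.79*I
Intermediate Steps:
L = 1889/161 (L = 6 + (-30/(-23) - 31/(-7)) = 6 + (-30*(-1/23) - 31*(-⅐)) = 6 + (30/23 + 31/7) = 6 + 923/161 = 1889/161 ≈ 11.733)
E = -11 (E = 5 - ((27 + 0) - 11) = 5 - (27 - 11) = 5 - 1*16 = 5 - 16 = -11)
√(-59830 + (L*E)*(-3 + 1/(-1))²) = √(-59830 + ((1889/161)*(-11))*(-3 + 1/(-1))²) = √(-59830 - 20779*(-3 + 1*(-1))²/161) = √(-59830 - 20779*(-3 - 1)²/161) = √(-59830 - 20779/161*(-4)²) = √(-59830 - 20779/161*16) = √(-59830 - 332464/161) = √(-9965094/161) = I*√1604380134/161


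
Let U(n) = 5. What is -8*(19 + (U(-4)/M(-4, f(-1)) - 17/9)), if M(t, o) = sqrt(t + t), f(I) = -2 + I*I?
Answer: -1232/9 + 10*I*sqrt(2) ≈ -136.89 + 14.142*I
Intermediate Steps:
f(I) = -2 + I**2
M(t, o) = sqrt(2)*sqrt(t) (M(t, o) = sqrt(2*t) = sqrt(2)*sqrt(t))
-8*(19 + (U(-4)/M(-4, f(-1)) - 17/9)) = -8*(19 + (5/((sqrt(2)*sqrt(-4))) - 17/9)) = -8*(19 + (5/((sqrt(2)*(2*I))) - 17*1/9)) = -8*(19 + (5/((2*I*sqrt(2))) - 17/9)) = -8*(19 + (5*(-I*sqrt(2)/4) - 17/9)) = -8*(19 + (-5*I*sqrt(2)/4 - 17/9)) = -8*(19 + (-17/9 - 5*I*sqrt(2)/4)) = -8*(154/9 - 5*I*sqrt(2)/4) = -1232/9 + 10*I*sqrt(2)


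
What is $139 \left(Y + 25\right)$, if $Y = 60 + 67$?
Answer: $21128$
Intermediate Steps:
$Y = 127$
$139 \left(Y + 25\right) = 139 \left(127 + 25\right) = 139 \cdot 152 = 21128$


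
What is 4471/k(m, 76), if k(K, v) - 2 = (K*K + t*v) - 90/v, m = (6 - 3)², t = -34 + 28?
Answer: -169898/14219 ≈ -11.949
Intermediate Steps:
t = -6
m = 9 (m = 3² = 9)
k(K, v) = 2 + K² - 90/v - 6*v (k(K, v) = 2 + ((K*K - 6*v) - 90/v) = 2 + ((K² - 6*v) - 90/v) = 2 + (K² - 90/v - 6*v) = 2 + K² - 90/v - 6*v)
4471/k(m, 76) = 4471/(2 + 9² - 90/76 - 6*76) = 4471/(2 + 81 - 90*1/76 - 456) = 4471/(2 + 81 - 45/38 - 456) = 4471/(-14219/38) = 4471*(-38/14219) = -169898/14219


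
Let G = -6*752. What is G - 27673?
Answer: -32185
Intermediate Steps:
G = -4512
G - 27673 = -4512 - 27673 = -32185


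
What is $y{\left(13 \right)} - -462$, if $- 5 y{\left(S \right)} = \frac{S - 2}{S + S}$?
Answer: $\frac{60049}{130} \approx 461.92$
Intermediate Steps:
$y{\left(S \right)} = - \frac{-2 + S}{10 S}$ ($y{\left(S \right)} = - \frac{\left(S - 2\right) \frac{1}{S + S}}{5} = - \frac{\left(-2 + S\right) \frac{1}{2 S}}{5} = - \frac{\frac{1}{2} \frac{1}{S} \left(-2 + S\right)}{5} = - \frac{-2 + S}{10 S}$)
$y{\left(13 \right)} - -462 = \frac{2 - 13}{10 \cdot 13} - -462 = \frac{1}{10} \cdot \frac{1}{13} \left(2 - 13\right) + 462 = \frac{1}{10} \cdot \frac{1}{13} \left(-11\right) + 462 = - \frac{11}{130} + 462 = \frac{60049}{130}$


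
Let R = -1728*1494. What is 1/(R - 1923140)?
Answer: -1/4504772 ≈ -2.2199e-7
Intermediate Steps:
R = -2581632
1/(R - 1923140) = 1/(-2581632 - 1923140) = 1/(-4504772) = -1/4504772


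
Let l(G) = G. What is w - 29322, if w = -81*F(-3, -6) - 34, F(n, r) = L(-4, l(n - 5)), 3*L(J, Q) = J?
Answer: -29248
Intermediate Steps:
L(J, Q) = J/3
F(n, r) = -4/3 (F(n, r) = (⅓)*(-4) = -4/3)
w = 74 (w = -81*(-4/3) - 34 = 108 - 34 = 74)
w - 29322 = 74 - 29322 = -29248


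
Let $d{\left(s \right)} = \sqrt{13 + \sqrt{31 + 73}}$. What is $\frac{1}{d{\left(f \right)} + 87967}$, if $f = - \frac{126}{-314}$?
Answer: $\frac{1}{87967 + \sqrt{13 + 2 \sqrt{26}}} \approx 1.1367 \cdot 10^{-5}$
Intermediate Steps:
$f = \frac{63}{157}$ ($f = \left(-126\right) \left(- \frac{1}{314}\right) = \frac{63}{157} \approx 0.40127$)
$d{\left(s \right)} = \sqrt{13 + 2 \sqrt{26}}$ ($d{\left(s \right)} = \sqrt{13 + \sqrt{104}} = \sqrt{13 + 2 \sqrt{26}}$)
$\frac{1}{d{\left(f \right)} + 87967} = \frac{1}{\sqrt{13 + 2 \sqrt{26}} + 87967} = \frac{1}{87967 + \sqrt{13 + 2 \sqrt{26}}}$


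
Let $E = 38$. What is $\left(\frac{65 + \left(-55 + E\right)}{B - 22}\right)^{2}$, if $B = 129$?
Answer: $\frac{2304}{11449} \approx 0.20124$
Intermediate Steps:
$\left(\frac{65 + \left(-55 + E\right)}{B - 22}\right)^{2} = \left(\frac{65 + \left(-55 + 38\right)}{129 - 22}\right)^{2} = \left(\frac{65 - 17}{107}\right)^{2} = \left(48 \cdot \frac{1}{107}\right)^{2} = \left(\frac{48}{107}\right)^{2} = \frac{2304}{11449}$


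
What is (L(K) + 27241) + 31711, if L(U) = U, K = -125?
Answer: 58827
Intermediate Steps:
(L(K) + 27241) + 31711 = (-125 + 27241) + 31711 = 27116 + 31711 = 58827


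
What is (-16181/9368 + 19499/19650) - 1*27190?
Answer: -2502651559009/92040600 ≈ -27191.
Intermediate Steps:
(-16181/9368 + 19499/19650) - 1*27190 = (-16181*1/9368 + 19499*(1/19650)) - 27190 = (-16181/9368 + 19499/19650) - 27190 = -67645009/92040600 - 27190 = -2502651559009/92040600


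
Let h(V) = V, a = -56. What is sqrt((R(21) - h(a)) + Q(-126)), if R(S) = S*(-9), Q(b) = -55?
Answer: 2*I*sqrt(47) ≈ 13.711*I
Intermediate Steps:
R(S) = -9*S
sqrt((R(21) - h(a)) + Q(-126)) = sqrt((-9*21 - 1*(-56)) - 55) = sqrt((-189 + 56) - 55) = sqrt(-133 - 55) = sqrt(-188) = 2*I*sqrt(47)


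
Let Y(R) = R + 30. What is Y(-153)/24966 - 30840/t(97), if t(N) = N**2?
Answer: -257036249/78301698 ≈ -3.2826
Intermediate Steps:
Y(R) = 30 + R
Y(-153)/24966 - 30840/t(97) = (30 - 153)/24966 - 30840/(97**2) = -123*1/24966 - 30840/9409 = -41/8322 - 30840*1/9409 = -41/8322 - 30840/9409 = -257036249/78301698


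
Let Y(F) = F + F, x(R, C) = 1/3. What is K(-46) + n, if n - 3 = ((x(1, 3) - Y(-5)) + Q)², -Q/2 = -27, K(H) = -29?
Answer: 37015/9 ≈ 4112.8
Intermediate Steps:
x(R, C) = ⅓
Y(F) = 2*F
Q = 54 (Q = -2*(-27) = 54)
n = 37276/9 (n = 3 + ((⅓ - 2*(-5)) + 54)² = 3 + ((⅓ - 1*(-10)) + 54)² = 3 + ((⅓ + 10) + 54)² = 3 + (31/3 + 54)² = 3 + (193/3)² = 3 + 37249/9 = 37276/9 ≈ 4141.8)
K(-46) + n = -29 + 37276/9 = 37015/9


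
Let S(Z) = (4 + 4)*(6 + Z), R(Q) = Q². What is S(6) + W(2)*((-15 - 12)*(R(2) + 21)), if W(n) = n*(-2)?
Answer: 2796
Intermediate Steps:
W(n) = -2*n
S(Z) = 48 + 8*Z (S(Z) = 8*(6 + Z) = 48 + 8*Z)
S(6) + W(2)*((-15 - 12)*(R(2) + 21)) = (48 + 8*6) + (-2*2)*((-15 - 12)*(2² + 21)) = (48 + 48) - (-108)*(4 + 21) = 96 - (-108)*25 = 96 - 4*(-675) = 96 + 2700 = 2796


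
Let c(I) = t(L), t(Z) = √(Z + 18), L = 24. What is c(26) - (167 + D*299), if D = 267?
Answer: -80000 + √42 ≈ -79994.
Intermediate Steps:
t(Z) = √(18 + Z)
c(I) = √42 (c(I) = √(18 + 24) = √42)
c(26) - (167 + D*299) = √42 - (167 + 267*299) = √42 - (167 + 79833) = √42 - 1*80000 = √42 - 80000 = -80000 + √42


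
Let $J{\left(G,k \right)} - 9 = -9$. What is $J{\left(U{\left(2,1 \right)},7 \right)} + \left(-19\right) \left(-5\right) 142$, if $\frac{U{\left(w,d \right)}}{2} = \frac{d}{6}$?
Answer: $13490$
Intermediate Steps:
$U{\left(w,d \right)} = \frac{d}{3}$ ($U{\left(w,d \right)} = 2 \frac{d}{6} = \frac{d}{3}$)
$J{\left(G,k \right)} = 0$ ($J{\left(G,k \right)} = 9 - 9 = 0$)
$J{\left(U{\left(2,1 \right)},7 \right)} + \left(-19\right) \left(-5\right) 142 = 0 + \left(-19\right) \left(-5\right) 142 = 0 + 95 \cdot 142 = 0 + 13490 = 13490$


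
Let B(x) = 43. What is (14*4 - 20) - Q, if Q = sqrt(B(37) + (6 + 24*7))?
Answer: 36 - sqrt(217) ≈ 21.269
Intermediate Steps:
Q = sqrt(217) (Q = sqrt(43 + (6 + 24*7)) = sqrt(43 + (6 + 168)) = sqrt(43 + 174) = sqrt(217) ≈ 14.731)
(14*4 - 20) - Q = (14*4 - 20) - sqrt(217) = (56 - 20) - sqrt(217) = 36 - sqrt(217)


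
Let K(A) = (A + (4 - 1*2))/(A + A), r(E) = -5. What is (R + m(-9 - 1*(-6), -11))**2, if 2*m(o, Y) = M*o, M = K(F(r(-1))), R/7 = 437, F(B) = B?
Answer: 3741891241/400 ≈ 9.3547e+6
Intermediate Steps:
R = 3059 (R = 7*437 = 3059)
K(A) = (2 + A)/(2*A) (K(A) = (A + (4 - 2))/((2*A)) = (A + 2)*(1/(2*A)) = (2 + A)*(1/(2*A)) = (2 + A)/(2*A))
M = 3/10 (M = (1/2)*(2 - 5)/(-5) = (1/2)*(-1/5)*(-3) = 3/10 ≈ 0.30000)
m(o, Y) = 3*o/20 (m(o, Y) = (3*o/10)/2 = 3*o/20)
(R + m(-9 - 1*(-6), -11))**2 = (3059 + 3*(-9 - 1*(-6))/20)**2 = (3059 + 3*(-9 + 6)/20)**2 = (3059 + (3/20)*(-3))**2 = (3059 - 9/20)**2 = (61171/20)**2 = 3741891241/400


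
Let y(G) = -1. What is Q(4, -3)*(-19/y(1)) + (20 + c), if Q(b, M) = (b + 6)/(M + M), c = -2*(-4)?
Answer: -11/3 ≈ -3.6667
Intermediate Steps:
c = 8
Q(b, M) = (6 + b)/(2*M) (Q(b, M) = (6 + b)/((2*M)) = (6 + b)*(1/(2*M)) = (6 + b)/(2*M))
Q(4, -3)*(-19/y(1)) + (20 + c) = ((½)*(6 + 4)/(-3))*(-19/(-1)) + (20 + 8) = ((½)*(-⅓)*10)*(-19*(-1)) + 28 = -5/3*19 + 28 = -95/3 + 28 = -11/3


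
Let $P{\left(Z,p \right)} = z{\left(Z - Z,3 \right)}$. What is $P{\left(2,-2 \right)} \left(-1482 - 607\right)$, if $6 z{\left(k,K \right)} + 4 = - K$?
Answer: $\frac{14623}{6} \approx 2437.2$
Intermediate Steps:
$z{\left(k,K \right)} = - \frac{2}{3} - \frac{K}{6}$ ($z{\left(k,K \right)} = - \frac{2}{3} + \frac{\left(-1\right) K}{6} = - \frac{2}{3} - \frac{K}{6}$)
$P{\left(Z,p \right)} = - \frac{7}{6}$ ($P{\left(Z,p \right)} = - \frac{2}{3} - \frac{1}{2} = - \frac{7}{6}$)
$P{\left(2,-2 \right)} \left(-1482 - 607\right) = - \frac{7 \left(-1482 - 607\right)}{6} = \left(- \frac{7}{6}\right) \left(-2089\right) = \frac{14623}{6}$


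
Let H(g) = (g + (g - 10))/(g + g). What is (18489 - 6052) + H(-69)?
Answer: 858227/69 ≈ 12438.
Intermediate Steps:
H(g) = (-10 + 2*g)/(2*g) (H(g) = (g + (-10 + g))/((2*g)) = (-10 + 2*g)*(1/(2*g)) = (-10 + 2*g)/(2*g))
(18489 - 6052) + H(-69) = (18489 - 6052) + (-5 - 69)/(-69) = 12437 - 1/69*(-74) = 12437 + 74/69 = 858227/69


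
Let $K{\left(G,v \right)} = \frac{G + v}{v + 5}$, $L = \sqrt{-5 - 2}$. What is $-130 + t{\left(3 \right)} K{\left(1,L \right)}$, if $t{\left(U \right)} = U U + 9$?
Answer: $\frac{8 \left(- 14 \sqrt{7} + 79 i\right)}{\sqrt{7} - 5 i} \approx -123.25 + 5.9529 i$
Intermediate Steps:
$L = i \sqrt{7}$ ($L = \sqrt{-7} = i \sqrt{7} \approx 2.6458 i$)
$K{\left(G,v \right)} = \frac{G + v}{5 + v}$
$t{\left(U \right)} = 9 + U^{2}$ ($t{\left(U \right)} = U^{2} + 9 = 9 + U^{2}$)
$-130 + t{\left(3 \right)} K{\left(1,L \right)} = -130 + \left(9 + 3^{2}\right) \frac{1 + i \sqrt{7}}{5 + i \sqrt{7}} = -130 + \left(9 + 9\right) \frac{1 + i \sqrt{7}}{5 + i \sqrt{7}} = -130 + 18 \frac{1 + i \sqrt{7}}{5 + i \sqrt{7}} = -130 + \frac{18 \left(1 + i \sqrt{7}\right)}{5 + i \sqrt{7}}$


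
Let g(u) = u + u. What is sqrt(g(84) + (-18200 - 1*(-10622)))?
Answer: I*sqrt(7410) ≈ 86.081*I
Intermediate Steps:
g(u) = 2*u
sqrt(g(84) + (-18200 - 1*(-10622))) = sqrt(2*84 + (-18200 - 1*(-10622))) = sqrt(168 + (-18200 + 10622)) = sqrt(168 - 7578) = sqrt(-7410) = I*sqrt(7410)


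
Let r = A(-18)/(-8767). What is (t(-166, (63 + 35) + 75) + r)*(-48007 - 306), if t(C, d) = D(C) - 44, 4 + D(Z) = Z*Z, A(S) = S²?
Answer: -11651274779656/8767 ≈ -1.3290e+9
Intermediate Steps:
r = -324/8767 (r = (-18)²/(-8767) = 324*(-1/8767) = -324/8767 ≈ -0.036957)
D(Z) = -4 + Z² (D(Z) = -4 + Z*Z = -4 + Z²)
t(C, d) = -48 + C² (t(C, d) = (-4 + C²) - 44 = -48 + C²)
(t(-166, (63 + 35) + 75) + r)*(-48007 - 306) = ((-48 + (-166)²) - 324/8767)*(-48007 - 306) = ((-48 + 27556) - 324/8767)*(-48313) = (27508 - 324/8767)*(-48313) = (241162312/8767)*(-48313) = -11651274779656/8767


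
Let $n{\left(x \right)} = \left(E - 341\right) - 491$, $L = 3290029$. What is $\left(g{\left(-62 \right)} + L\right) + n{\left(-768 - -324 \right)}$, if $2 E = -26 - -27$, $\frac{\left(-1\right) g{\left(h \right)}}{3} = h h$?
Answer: $\frac{6555331}{2} \approx 3.2777 \cdot 10^{6}$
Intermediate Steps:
$g{\left(h \right)} = - 3 h^{2}$ ($g{\left(h \right)} = - 3 h h = - 3 h^{2}$)
$E = \frac{1}{2}$ ($E = \frac{-26 - -27}{2} = \frac{-26 + 27}{2} = \frac{1}{2} \cdot 1 = \frac{1}{2} \approx 0.5$)
$n{\left(x \right)} = - \frac{1663}{2}$ ($n{\left(x \right)} = \left(\frac{1}{2} - 341\right) - 491 = - \frac{681}{2} - 491 = - \frac{1663}{2}$)
$\left(g{\left(-62 \right)} + L\right) + n{\left(-768 - -324 \right)} = \left(- 3 \left(-62\right)^{2} + 3290029\right) - \frac{1663}{2} = \left(\left(-3\right) 3844 + 3290029\right) - \frac{1663}{2} = \left(-11532 + 3290029\right) - \frac{1663}{2} = 3278497 - \frac{1663}{2} = \frac{6555331}{2}$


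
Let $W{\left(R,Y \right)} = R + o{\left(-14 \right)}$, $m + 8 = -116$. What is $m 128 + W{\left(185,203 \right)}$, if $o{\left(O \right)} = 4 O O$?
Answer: $-14903$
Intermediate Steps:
$o{\left(O \right)} = 4 O^{2}$
$m = -124$ ($m = -8 - 116 = -124$)
$W{\left(R,Y \right)} = 784 + R$ ($W{\left(R,Y \right)} = R + 4 \left(-14\right)^{2} = R + 4 \cdot 196 = R + 784 = 784 + R$)
$m 128 + W{\left(185,203 \right)} = \left(-124\right) 128 + \left(784 + 185\right) = -15872 + 969 = -14903$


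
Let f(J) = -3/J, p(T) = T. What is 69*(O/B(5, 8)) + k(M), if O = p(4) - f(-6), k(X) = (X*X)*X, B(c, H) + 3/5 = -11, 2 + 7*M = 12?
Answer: -712345/39788 ≈ -17.904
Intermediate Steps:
M = 10/7 (M = -2/7 + (⅐)*12 = -2/7 + 12/7 = 10/7 ≈ 1.4286)
B(c, H) = -58/5 (B(c, H) = -⅗ - 11 = -58/5)
k(X) = X³ (k(X) = X²*X = X³)
O = 7/2 (O = 4 - (-3)/(-6) = 4 - (-3)*(-1)/6 = 4 - 1*½ = 4 - ½ = 7/2 ≈ 3.5000)
69*(O/B(5, 8)) + k(M) = 69*(7/(2*(-58/5))) + (10/7)³ = 69*((7/2)*(-5/58)) + 1000/343 = 69*(-35/116) + 1000/343 = -2415/116 + 1000/343 = -712345/39788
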